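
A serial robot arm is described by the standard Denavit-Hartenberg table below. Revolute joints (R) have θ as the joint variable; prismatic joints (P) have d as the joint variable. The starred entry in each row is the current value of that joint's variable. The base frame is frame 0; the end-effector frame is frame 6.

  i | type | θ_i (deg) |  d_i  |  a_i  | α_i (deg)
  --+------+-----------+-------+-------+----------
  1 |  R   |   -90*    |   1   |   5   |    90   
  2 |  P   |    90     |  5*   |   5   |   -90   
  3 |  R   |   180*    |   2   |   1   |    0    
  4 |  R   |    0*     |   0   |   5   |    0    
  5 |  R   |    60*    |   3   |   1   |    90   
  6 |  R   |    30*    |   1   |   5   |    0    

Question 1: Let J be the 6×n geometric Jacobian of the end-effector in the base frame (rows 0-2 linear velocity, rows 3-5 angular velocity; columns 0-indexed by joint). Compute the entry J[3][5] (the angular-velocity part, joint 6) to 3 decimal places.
0.500

axis z_5 = (0.5000,0.0000,-0.8660); lever o_n−o_5 = (-3.2500,2.5000,-3.0311)
cross product → J_v[:, 5] = (2.1651,4.3301,1.2500)
J_ω[:, 5] = z_5
entry J[3][5] = 0.5000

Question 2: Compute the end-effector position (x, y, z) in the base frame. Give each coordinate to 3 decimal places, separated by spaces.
-9.116 2.500 -3.531

after link 1: o_1 = (0.0000, -5.0000, 1.0000)
after link 2: o_2 = (-5.0000, -5.0000, 6.0000)
after link 3: o_3 = (-5.0000, -3.0000, 5.0000)
after link 4: o_4 = (-5.0000, -3.0000, 0.0000)
after link 5: o_5 = (-5.8660, -0.0000, -0.5000)
after link 6: o_6 = (-9.1160, 2.5000, -3.5311)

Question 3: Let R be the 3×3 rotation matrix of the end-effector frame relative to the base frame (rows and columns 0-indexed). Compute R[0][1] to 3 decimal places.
End-effector y-axis (col 1 of R) = (0.4330,0.8660,0.2500)
R[0][1] = 0.4330

0.433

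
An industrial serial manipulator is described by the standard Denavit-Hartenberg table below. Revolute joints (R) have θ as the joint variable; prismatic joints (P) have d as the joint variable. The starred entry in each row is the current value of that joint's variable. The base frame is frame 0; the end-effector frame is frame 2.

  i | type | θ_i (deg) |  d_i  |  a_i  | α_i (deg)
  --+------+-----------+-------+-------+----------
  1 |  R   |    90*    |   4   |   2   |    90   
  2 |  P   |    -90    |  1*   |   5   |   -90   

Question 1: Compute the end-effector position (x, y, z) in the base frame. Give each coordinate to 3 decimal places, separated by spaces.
after link 1: o_1 = (0.0000, 2.0000, 4.0000)
after link 2: o_2 = (1.0000, 2.0000, -1.0000)

1.000 2.000 -1.000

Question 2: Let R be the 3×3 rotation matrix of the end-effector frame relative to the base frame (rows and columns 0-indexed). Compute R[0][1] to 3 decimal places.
-1.000

End-effector y-axis (col 1 of R) = (-1.0000,0.0000,-0.0000)
R[0][1] = -1.0000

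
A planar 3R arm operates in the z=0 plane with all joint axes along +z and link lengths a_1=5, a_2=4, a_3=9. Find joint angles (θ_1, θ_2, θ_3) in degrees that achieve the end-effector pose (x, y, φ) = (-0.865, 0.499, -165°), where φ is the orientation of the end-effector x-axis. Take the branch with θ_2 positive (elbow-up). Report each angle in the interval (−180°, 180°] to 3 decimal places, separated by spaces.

wrist centre = target − a_3·(cos φ, sin φ) = (7.8283, 2.8284)
cos θ_2 = (69.2825−5²−4²)/(2·5·4) = 0.7071; θ_2 = 45.0036° (elbow-up)
β = atan2(2.8284,7.8283) = 19.8648°; ψ = atan2(2.8286,7.8282) = 19.8665°
θ_1 = β − ψ = -0.0017°
θ_3 = φ − θ_1 − θ_2 = 149.9981° (wrapped to (-180°,180°])

-0.002 45.004 149.998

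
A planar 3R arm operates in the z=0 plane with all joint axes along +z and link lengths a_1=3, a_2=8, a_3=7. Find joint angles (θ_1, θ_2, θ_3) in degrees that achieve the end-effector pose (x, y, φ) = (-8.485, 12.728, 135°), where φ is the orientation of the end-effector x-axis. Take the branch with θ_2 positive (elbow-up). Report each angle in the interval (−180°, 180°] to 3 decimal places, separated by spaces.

wrist centre = target − a_3·(cos φ, sin φ) = (-3.5353, 7.7783)
cos θ_2 = (72.9992−3²−8²)/(2·3·8) = -0.0000; θ_2 = 90.0009° (elbow-up)
β = atan2(7.7783,-3.5353) = 114.4420°; ψ = atan2(8.0000,2.9999) = 69.4448°
θ_1 = β − ψ = 44.9973°
θ_3 = φ − θ_1 − θ_2 = 0.0018° (wrapped to (-180°,180°])

44.997 90.001 0.002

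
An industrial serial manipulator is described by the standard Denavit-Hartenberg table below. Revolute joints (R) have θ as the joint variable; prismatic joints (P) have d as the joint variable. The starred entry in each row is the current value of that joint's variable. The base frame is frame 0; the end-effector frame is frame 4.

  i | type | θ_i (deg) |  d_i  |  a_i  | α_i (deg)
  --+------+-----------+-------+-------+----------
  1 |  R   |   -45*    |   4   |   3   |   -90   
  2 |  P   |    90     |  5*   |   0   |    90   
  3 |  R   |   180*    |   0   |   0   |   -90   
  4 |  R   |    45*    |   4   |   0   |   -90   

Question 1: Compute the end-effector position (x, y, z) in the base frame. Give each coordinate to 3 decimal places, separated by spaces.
after link 1: o_1 = (2.1213, -2.1213, 4.0000)
after link 2: o_2 = (5.6569, 1.4142, 4.0000)
after link 3: o_3 = (5.6569, 1.4142, 4.0000)
after link 4: o_4 = (2.8284, -1.4142, 4.0000)

2.828 -1.414 4.000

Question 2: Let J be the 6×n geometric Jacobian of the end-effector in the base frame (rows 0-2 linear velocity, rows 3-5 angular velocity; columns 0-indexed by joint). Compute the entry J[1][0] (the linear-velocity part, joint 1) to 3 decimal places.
2.828

axis z_0 = ẑ; lever o_n−o_0 = (2.8284,-1.4142,4.0000)
cross product → J_v[:, 0] = (1.4142,2.8284,-0.0000)
J_ω[:, 0] = z_0
entry J[1][0] = 2.8284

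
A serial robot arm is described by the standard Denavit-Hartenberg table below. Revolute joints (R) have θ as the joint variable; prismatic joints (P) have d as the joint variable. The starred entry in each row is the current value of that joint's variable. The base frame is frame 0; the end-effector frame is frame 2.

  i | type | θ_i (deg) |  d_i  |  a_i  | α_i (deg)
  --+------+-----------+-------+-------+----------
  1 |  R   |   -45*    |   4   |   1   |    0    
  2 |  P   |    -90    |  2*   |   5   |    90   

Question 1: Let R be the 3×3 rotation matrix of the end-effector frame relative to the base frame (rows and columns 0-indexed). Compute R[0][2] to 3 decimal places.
End-effector z-axis (col 2 of R) = (-0.7071,0.7071,0.0000)
R[0][2] = -0.7071

-0.707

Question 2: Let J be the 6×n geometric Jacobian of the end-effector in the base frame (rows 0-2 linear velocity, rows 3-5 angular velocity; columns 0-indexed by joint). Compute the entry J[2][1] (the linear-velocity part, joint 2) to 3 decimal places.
1.000

prismatic axis z_1 = (0.0000,0.0000,1.0000)
J_v[:, 1] = z_1; J_ω[:, 1] = (0,0,0)
entry J[2][1] = 1.0000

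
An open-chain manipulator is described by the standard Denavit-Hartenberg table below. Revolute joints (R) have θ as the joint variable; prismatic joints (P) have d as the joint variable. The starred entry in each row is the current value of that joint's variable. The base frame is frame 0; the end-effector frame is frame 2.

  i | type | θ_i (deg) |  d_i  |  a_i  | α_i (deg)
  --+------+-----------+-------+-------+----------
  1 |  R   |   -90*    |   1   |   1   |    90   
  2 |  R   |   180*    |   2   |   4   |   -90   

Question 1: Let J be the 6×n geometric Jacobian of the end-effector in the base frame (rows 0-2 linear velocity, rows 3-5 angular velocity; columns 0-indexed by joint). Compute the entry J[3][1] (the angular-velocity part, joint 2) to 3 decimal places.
-1.000

axis z_1 = (-1.0000,-0.0000,0.0000); lever o_n−o_1 = (-2.0000,4.0000,0.0000)
cross product → J_v[:, 1] = (-0.0000,0.0000,-4.0000)
J_ω[:, 1] = z_1
entry J[3][1] = -1.0000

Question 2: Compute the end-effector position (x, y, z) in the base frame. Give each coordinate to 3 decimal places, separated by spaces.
after link 1: o_1 = (0.0000, -1.0000, 1.0000)
after link 2: o_2 = (-2.0000, 3.0000, 1.0000)

-2.000 3.000 1.000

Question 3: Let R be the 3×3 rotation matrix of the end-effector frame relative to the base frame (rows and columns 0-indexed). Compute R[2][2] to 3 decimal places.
-1.000

End-effector z-axis (col 2 of R) = (-0.0000,0.0000,-1.0000)
R[2][2] = -1.0000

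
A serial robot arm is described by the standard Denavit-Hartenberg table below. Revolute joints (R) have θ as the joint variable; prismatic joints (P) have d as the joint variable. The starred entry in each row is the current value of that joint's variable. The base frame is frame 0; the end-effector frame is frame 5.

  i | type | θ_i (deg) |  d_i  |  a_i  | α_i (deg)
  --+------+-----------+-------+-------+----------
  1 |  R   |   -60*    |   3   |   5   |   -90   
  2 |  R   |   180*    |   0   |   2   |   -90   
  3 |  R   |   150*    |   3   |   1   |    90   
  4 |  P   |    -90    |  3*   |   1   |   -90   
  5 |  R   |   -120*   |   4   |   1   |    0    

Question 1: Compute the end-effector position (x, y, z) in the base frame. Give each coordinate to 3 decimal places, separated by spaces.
after link 1: o_1 = (2.5000, -4.3301, 3.0000)
after link 2: o_2 = (1.5000, -2.5981, 3.0000)
after link 3: o_3 = (1.5000, -3.5981, 6.0000)
after link 4: o_4 = (-1.5000, -3.5981, 5.0000)
after link 5: o_5 = (-2.3660, -7.5981, 5.5000)

-2.366 -7.598 5.500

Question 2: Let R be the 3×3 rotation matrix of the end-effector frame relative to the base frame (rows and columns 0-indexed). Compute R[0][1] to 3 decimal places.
End-effector y-axis (col 1 of R) = (-0.5000,-0.0000,-0.8660)
R[0][1] = -0.5000

-0.500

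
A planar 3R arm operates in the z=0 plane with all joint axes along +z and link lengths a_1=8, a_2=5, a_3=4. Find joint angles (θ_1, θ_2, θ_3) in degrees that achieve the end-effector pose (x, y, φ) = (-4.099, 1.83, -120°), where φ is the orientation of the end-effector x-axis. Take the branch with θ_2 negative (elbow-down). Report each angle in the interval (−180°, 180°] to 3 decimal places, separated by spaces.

wrist centre = target − a_3·(cos φ, sin φ) = (-2.0990, 5.2941)
cos θ_2 = (32.4333−8²−5²)/(2·8·5) = -0.7071; θ_2 = -134.9981° (elbow-down)
β = atan2(5.2941,-2.0990) = 111.6273°; ψ = atan2(-3.5356,4.4646) = -38.3769°
θ_1 = β − ψ = 150.0041°
θ_3 = φ − θ_1 − θ_2 = -135.0060° (wrapped to (-180°,180°])

150.004 -134.998 -135.006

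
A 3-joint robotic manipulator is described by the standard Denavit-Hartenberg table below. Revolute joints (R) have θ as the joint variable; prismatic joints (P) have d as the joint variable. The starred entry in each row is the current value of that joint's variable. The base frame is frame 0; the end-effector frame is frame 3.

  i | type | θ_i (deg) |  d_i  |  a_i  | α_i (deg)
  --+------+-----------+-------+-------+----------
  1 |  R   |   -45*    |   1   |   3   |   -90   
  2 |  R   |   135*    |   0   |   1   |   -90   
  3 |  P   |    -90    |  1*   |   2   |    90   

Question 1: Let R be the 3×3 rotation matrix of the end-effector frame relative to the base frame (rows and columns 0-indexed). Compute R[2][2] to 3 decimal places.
End-effector z-axis (col 2 of R) = (0.5000,-0.5000,0.7071)
R[2][2] = 0.7071

0.707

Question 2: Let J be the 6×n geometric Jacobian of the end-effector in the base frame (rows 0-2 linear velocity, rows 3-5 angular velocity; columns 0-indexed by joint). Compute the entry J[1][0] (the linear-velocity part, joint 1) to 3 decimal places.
2.536

axis z_0 = ẑ; lever o_n−o_0 = (2.5355,0.2929,1.0000)
cross product → J_v[:, 0] = (-0.2929,2.5355,0.0000)
J_ω[:, 0] = z_0
entry J[1][0] = 2.5355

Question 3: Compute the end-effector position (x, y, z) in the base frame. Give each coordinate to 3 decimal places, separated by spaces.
after link 1: o_1 = (2.1213, -2.1213, 1.0000)
after link 2: o_2 = (1.6213, -1.6213, 0.2929)
after link 3: o_3 = (2.5355, 0.2929, 1.0000)

2.536 0.293 1.000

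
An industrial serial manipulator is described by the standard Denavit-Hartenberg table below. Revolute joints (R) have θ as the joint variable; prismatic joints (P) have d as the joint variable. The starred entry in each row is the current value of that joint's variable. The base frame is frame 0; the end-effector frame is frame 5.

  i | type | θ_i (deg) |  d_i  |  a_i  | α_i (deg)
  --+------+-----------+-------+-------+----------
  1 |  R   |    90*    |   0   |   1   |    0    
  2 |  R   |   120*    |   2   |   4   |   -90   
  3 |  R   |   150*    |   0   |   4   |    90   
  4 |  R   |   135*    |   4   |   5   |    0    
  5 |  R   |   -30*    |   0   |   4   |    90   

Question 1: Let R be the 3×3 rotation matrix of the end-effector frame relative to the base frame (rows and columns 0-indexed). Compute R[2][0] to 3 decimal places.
End-effector x-axis (col 0 of R) = (0.2888,-0.9486,0.1294)
R[2][0] = 0.1294

0.129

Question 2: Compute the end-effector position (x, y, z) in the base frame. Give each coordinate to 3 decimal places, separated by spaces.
-1.925 -8.655 -1.179

after link 1: o_1 = (0.0000, 1.0000, 0.0000)
after link 2: o_2 = (-3.4641, -1.0000, 2.0000)
after link 3: o_3 = (-0.4641, 0.7321, 0.0000)
after link 4: o_4 = (-3.0800, -4.8607, -1.6963)
after link 5: o_5 = (-1.9246, -8.6551, -1.1787)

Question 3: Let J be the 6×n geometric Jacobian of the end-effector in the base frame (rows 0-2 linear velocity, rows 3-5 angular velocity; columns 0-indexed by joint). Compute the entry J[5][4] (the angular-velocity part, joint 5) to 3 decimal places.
-0.866

axis z_4 = (-0.4330,-0.2500,-0.8660); lever o_n−o_4 = (1.1554,-3.7944,0.5176)
cross product → J_v[:, 4] = (-3.4154,-0.7765,1.9319)
J_ω[:, 4] = z_4
entry J[5][4] = -0.8660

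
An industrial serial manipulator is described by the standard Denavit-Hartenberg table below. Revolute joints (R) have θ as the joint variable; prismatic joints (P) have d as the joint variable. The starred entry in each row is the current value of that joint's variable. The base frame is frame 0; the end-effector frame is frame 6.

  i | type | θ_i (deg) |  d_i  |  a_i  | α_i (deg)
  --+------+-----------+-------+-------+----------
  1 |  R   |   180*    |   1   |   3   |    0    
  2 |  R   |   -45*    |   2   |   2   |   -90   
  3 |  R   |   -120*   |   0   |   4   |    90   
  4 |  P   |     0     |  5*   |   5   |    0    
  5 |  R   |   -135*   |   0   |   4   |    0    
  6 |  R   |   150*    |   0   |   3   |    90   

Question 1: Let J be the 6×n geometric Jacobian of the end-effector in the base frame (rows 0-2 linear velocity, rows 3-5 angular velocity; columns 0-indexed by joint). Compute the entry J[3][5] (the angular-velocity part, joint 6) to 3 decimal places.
axis z_5 = (0.6124,-0.6124,-0.5000); lever o_n−o_5 = (0.4755,-1.5736,2.5095)
cross product → J_v[:, 5] = (-2.3236,-1.7745,-0.6724)
J_ω[:, 5] = z_5
entry J[3][5] = 0.6124

0.612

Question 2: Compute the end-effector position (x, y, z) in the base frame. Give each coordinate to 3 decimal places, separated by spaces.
after link 1: o_1 = (-3.0000, 0.0000, 1.0000)
after link 2: o_2 = (-4.4142, 1.4142, 3.0000)
after link 3: o_3 = (-3.0000, 0.0000, 6.4641)
after link 4: o_4 = (1.8296, -4.8296, 8.2942)
after link 5: o_5 = (2.8296, -1.8296, 5.8447)
after link 6: o_6 = (3.3051, -3.4032, 8.3543)

3.305 -3.403 8.354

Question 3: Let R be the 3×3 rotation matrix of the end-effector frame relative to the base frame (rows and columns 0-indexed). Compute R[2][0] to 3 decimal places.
End-effector x-axis (col 0 of R) = (0.1585,-0.5245,0.8365)
R[2][0] = 0.8365

0.837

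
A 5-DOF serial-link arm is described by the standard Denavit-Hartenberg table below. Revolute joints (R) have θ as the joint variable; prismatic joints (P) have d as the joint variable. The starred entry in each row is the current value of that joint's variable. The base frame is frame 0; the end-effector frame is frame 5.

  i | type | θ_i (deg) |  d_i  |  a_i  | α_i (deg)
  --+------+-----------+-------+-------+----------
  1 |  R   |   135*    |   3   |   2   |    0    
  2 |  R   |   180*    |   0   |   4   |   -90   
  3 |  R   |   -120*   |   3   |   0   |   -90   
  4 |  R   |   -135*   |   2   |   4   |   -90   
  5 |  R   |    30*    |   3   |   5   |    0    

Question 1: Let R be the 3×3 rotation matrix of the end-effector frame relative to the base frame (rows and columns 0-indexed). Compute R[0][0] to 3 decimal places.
End-effector x-axis (col 0 of R) = (0.3433,0.5227,-0.7803)
R[0][0] = 0.3433

0.343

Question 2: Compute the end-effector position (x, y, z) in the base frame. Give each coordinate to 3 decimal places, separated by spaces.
after link 1: o_1 = (-1.4142, 1.4142, 3.0000)
after link 2: o_2 = (1.4142, -1.4142, 3.0000)
after link 3: o_3 = (3.5355, 0.7071, 3.0000)
after link 4: o_4 = (7.7603, 0.4824, 1.5505)
after link 5: o_5 = (10.2269, 5.3458, -0.5140)

10.227 5.346 -0.514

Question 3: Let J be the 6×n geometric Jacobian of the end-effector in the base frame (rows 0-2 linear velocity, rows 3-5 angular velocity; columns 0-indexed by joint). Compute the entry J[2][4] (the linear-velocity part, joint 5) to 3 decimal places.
-0.634

axis z_4 = (0.2500,0.7500,0.6124); lever o_n−o_4 = (2.4667,4.8635,-2.0645)
cross product → J_v[:, 4] = (-4.5267,2.0267,-0.6341)
J_ω[:, 4] = z_4
entry J[2][4] = -0.6341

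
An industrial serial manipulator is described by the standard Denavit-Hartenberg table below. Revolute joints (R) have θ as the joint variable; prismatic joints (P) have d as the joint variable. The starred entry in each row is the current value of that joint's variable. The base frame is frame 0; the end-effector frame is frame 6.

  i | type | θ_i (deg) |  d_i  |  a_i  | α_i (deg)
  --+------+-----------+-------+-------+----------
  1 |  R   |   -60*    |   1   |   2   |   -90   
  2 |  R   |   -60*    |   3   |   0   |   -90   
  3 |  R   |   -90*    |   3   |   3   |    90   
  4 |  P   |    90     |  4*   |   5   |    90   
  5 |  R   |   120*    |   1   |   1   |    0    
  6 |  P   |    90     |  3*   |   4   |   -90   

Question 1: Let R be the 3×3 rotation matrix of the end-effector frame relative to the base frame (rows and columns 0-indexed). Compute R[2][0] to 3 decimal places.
End-effector x-axis (col 0 of R) = (-0.2500,0.4330,0.8660)
R[2][0] = 0.8660

0.866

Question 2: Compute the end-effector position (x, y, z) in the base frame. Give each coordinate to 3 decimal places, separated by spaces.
after link 1: o_1 = (1.0000, -1.7321, 1.0000)
after link 2: o_2 = (3.5981, -0.2321, 1.0000)
after link 3: o_3 = (7.4952, -0.9821, -0.5000)
after link 4: o_4 = (8.6603, -3.0000, -6.4641)
after link 5: o_5 = (9.0933, -1.7500, -6.9641)
after link 6: o_6 = (10.6913, 1.4821, -3.5000)

10.691 1.482 -3.500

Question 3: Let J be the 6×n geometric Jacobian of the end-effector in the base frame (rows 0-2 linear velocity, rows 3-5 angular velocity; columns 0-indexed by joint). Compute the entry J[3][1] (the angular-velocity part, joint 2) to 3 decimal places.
axis z_1 = (0.8660,0.5000,0.0000); lever o_n−o_1 = (9.6913,3.2141,-4.5000)
cross product → J_v[:, 1] = (-2.2500,3.8971,-2.0622)
J_ω[:, 1] = z_1
entry J[3][1] = 0.8660

0.866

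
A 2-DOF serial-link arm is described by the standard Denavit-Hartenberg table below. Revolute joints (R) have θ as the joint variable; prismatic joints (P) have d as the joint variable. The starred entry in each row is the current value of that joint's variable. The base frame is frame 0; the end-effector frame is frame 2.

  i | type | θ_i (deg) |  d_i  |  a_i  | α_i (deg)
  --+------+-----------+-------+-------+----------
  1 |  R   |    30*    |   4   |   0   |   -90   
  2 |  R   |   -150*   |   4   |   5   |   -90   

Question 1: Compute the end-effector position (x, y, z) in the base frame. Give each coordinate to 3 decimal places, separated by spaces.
after link 1: o_1 = (0.0000, 0.0000, 4.0000)
after link 2: o_2 = (-5.7500, 1.2990, 6.5000)

-5.750 1.299 6.500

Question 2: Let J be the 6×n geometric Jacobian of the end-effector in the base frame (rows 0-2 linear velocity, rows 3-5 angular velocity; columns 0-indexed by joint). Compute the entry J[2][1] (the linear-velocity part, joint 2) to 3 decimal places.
4.330

axis z_1 = (-0.5000,0.8660,0.0000); lever o_n−o_1 = (-5.7500,1.2990,2.5000)
cross product → J_v[:, 1] = (2.1651,1.2500,4.3301)
J_ω[:, 1] = z_1
entry J[2][1] = 4.3301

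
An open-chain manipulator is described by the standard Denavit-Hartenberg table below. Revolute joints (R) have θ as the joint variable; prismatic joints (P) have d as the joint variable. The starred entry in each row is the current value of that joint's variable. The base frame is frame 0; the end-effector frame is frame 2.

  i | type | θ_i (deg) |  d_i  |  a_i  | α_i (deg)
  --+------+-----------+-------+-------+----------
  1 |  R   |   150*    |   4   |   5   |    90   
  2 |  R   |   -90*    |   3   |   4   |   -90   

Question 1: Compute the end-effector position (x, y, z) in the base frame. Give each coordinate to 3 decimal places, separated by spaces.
after link 1: o_1 = (-4.3301, 2.5000, 4.0000)
after link 2: o_2 = (-2.8301, 5.0981, 0.0000)

-2.830 5.098 0.000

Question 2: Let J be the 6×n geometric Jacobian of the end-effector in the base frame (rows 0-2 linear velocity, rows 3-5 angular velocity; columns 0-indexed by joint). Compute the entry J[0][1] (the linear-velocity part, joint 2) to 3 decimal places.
axis z_1 = (0.5000,0.8660,0.0000); lever o_n−o_1 = (1.5000,2.5981,-4.0000)
cross product → J_v[:, 1] = (-3.4641,2.0000,0.0000)
J_ω[:, 1] = z_1
entry J[0][1] = -3.4641

-3.464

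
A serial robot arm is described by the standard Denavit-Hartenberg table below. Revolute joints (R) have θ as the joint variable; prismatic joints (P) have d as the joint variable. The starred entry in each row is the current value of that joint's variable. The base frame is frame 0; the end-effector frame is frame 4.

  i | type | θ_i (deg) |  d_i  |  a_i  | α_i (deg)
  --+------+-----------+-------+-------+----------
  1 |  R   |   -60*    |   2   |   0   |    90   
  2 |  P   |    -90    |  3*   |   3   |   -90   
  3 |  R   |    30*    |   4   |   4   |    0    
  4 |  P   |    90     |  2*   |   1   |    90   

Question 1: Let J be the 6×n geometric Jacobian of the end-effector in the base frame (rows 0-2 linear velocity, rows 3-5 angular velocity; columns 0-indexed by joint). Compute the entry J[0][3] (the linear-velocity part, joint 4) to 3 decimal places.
prismatic axis z_3 = (0.5000,-0.8660,0.0000)
J_v[:, 3] = z_3; J_ω[:, 3] = (0,0,0)
entry J[0][3] = 0.5000

0.500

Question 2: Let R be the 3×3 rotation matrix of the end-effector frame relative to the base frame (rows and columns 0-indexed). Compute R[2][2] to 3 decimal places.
End-effector z-axis (col 2 of R) = (0.4330,0.2500,-0.8660)
R[2][2] = -0.8660

-0.866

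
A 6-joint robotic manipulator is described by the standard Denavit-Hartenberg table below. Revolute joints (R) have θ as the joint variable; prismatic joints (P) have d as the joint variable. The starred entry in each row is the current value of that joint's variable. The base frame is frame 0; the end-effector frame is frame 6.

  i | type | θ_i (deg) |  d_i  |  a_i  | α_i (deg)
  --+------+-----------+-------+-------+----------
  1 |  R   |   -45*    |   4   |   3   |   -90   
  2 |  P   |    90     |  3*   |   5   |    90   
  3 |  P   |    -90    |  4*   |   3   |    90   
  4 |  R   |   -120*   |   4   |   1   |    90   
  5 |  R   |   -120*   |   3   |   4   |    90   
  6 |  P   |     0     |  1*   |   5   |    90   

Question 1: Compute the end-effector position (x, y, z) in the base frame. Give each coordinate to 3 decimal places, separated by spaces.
8.978 -8.391 -4.294

after link 1: o_1 = (2.1213, -2.1213, 4.0000)
after link 2: o_2 = (4.2426, 0.0000, -1.0000)
after link 3: o_3 = (4.9497, -4.9497, -1.0000)
after link 4: o_4 = (4.6909, -3.9838, 3.0000)
after link 5: o_5 = (8.1063, -5.1392, -0.4641)
after link 6: o_6 = (8.9775, -8.3905, -4.2942)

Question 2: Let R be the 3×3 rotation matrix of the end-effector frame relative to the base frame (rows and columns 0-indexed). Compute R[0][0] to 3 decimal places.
End-effector x-axis (col 0 of R) = (0.1294,-0.4830,-0.8660)
R[0][0] = 0.1294

0.129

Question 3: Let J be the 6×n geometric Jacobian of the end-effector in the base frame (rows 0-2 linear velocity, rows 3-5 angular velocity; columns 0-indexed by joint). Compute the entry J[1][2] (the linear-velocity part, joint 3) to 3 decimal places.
prismatic axis z_2 = (0.7071,-0.7071,0.0000)
J_v[:, 2] = z_2; J_ω[:, 2] = (0,0,0)
entry J[1][2] = -0.7071

-0.707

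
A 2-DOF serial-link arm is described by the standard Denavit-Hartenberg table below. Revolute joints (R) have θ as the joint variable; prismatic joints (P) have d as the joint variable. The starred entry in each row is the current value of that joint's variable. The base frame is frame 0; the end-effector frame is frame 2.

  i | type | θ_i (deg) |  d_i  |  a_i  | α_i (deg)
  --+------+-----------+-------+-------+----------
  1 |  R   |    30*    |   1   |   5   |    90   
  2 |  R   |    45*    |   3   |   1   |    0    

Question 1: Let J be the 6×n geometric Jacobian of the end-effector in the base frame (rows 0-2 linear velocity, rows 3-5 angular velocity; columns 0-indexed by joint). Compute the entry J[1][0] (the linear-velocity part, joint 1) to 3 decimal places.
axis z_0 = ẑ; lever o_n−o_0 = (6.4425,0.2555,1.7071)
cross product → J_v[:, 0] = (-0.2555,6.4425,0.0000)
J_ω[:, 0] = z_0
entry J[1][0] = 6.4425

6.442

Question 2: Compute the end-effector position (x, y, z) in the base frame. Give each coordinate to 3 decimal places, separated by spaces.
after link 1: o_1 = (4.3301, 2.5000, 1.0000)
after link 2: o_2 = (6.4425, 0.2555, 1.7071)

6.442 0.255 1.707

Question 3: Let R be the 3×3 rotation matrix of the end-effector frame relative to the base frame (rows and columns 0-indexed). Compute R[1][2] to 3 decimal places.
End-effector z-axis (col 2 of R) = (0.5000,-0.8660,0.0000)
R[1][2] = -0.8660

-0.866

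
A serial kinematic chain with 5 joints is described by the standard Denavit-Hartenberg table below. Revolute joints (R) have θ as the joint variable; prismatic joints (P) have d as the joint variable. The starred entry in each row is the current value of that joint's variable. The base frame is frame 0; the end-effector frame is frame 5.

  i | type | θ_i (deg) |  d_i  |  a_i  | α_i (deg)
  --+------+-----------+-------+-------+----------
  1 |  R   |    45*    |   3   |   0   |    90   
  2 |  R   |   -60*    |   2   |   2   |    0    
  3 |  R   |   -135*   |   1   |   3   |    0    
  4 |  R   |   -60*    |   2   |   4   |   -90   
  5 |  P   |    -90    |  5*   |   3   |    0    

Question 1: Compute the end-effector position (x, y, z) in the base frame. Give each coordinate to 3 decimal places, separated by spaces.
after link 1: o_1 = (0.0000, 0.0000, 3.0000)
after link 2: o_2 = (2.1213, -0.7071, 1.2679)
after link 3: o_3 = (0.7794, -3.4633, 2.0444)
after link 4: o_4 = (1.4616, -5.6095, 5.9081)
after link 5: o_5 = (0.1678, -11.1459, 4.6140)

0.168 -11.146 4.614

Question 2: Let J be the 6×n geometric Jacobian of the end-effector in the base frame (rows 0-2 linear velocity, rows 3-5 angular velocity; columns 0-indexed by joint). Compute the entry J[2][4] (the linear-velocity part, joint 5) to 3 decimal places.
prismatic axis z_4 = (-0.6830,-0.6830,-0.2588)
J_v[:, 4] = z_4; J_ω[:, 4] = (0,0,0)
entry J[2][4] = -0.2588

-0.259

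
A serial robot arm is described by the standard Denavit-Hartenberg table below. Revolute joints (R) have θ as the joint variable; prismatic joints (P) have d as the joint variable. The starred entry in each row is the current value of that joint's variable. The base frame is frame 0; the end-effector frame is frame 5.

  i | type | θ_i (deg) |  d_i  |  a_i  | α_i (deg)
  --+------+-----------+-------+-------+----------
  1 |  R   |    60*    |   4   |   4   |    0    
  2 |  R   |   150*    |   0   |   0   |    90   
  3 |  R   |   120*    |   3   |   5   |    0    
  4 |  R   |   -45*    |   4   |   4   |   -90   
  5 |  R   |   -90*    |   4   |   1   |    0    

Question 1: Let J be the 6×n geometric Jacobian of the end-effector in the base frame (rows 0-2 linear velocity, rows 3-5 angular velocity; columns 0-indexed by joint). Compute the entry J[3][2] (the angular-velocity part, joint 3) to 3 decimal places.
axis z_2 = (-0.5000,0.8660,0.0000); lever o_n−o_2 = (0.6146,9.5924,9.2291)
cross product → J_v[:, 2] = (7.9926,4.6146,-5.3284)
J_ω[:, 2] = z_2
entry J[3][2] = -0.5000

-0.500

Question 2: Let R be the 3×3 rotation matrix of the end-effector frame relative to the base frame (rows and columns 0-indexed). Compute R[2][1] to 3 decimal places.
0.966

End-effector y-axis (col 1 of R) = (-0.2241,-0.1294,0.9659)
R[2][1] = 0.9659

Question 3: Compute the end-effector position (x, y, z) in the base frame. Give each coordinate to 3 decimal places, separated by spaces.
after link 1: o_1 = (2.0000, 3.4641, 4.0000)
after link 2: o_2 = (2.0000, 3.4641, 4.0000)
after link 3: o_3 = (2.6651, 7.3122, 8.3301)
after link 4: o_4 = (-0.2315, 10.2586, 12.1938)
after link 5: o_5 = (2.6146, 13.0565, 13.2291)

2.615 13.057 13.229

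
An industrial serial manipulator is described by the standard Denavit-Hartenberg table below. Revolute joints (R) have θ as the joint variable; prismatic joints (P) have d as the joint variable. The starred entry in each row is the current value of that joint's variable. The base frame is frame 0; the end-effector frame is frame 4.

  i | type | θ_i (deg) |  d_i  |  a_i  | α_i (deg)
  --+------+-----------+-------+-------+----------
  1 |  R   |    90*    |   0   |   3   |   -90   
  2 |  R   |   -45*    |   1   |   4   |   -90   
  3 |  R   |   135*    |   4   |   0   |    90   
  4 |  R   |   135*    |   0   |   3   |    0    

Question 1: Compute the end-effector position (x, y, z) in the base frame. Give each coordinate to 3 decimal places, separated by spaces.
after link 1: o_1 = (0.0000, 3.0000, 0.0000)
after link 2: o_2 = (-1.0000, 5.8284, 2.8284)
after link 3: o_3 = (-1.0000, 8.6569, -0.0000)
after link 4: o_4 = (-2.5000, 11.2175, -0.4393)

-2.500 11.218 -0.439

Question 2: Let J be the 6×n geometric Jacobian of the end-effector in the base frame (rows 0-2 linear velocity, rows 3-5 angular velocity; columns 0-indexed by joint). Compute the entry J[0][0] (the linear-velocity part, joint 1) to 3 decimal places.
axis z_0 = ẑ; lever o_n−o_0 = (-2.5000,11.2175,-0.4393)
cross product → J_v[:, 0] = (-11.2175,-2.5000,0.0000)
J_ω[:, 0] = z_0
entry J[0][0] = -11.2175

-11.218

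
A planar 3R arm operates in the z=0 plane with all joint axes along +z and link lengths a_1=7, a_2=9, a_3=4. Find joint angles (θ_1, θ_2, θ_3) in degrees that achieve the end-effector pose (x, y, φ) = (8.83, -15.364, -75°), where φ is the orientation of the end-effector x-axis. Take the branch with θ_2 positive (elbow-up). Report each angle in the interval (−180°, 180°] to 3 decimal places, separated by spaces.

-89.995 59.992 -44.998

wrist centre = target − a_3·(cos φ, sin φ) = (7.7947, -11.5003)
cos θ_2 = (193.0145−7²−9²)/(2·7·9) = 0.5001; θ_2 = 59.9924° (elbow-up)
β = atan2(-11.5003,7.7947) = -55.8712°; ψ = atan2(7.7936,11.5010) = 34.1234°
θ_1 = β − ψ = -89.9945°
θ_3 = φ − θ_1 − θ_2 = -44.9978° (wrapped to (-180°,180°])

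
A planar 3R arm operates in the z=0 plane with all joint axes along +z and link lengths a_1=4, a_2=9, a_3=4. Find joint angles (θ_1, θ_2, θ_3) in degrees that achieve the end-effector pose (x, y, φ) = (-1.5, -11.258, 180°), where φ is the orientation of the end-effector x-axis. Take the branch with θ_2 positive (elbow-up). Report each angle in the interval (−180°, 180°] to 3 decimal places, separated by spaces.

-120.005 60.007 -120.002

wrist centre = target − a_3·(cos φ, sin φ) = (2.5000, -11.2580)
cos θ_2 = (132.9926−4²−9²)/(2·4·9) = 0.4999; θ_2 = 60.0068° (elbow-up)
β = atan2(-11.2580,2.5000) = -77.4798°; ψ = atan2(7.7948,8.4991) = 42.5249°
θ_1 = β − ψ = -120.0047°
θ_3 = φ − θ_1 − θ_2 = -120.0021° (wrapped to (-180°,180°])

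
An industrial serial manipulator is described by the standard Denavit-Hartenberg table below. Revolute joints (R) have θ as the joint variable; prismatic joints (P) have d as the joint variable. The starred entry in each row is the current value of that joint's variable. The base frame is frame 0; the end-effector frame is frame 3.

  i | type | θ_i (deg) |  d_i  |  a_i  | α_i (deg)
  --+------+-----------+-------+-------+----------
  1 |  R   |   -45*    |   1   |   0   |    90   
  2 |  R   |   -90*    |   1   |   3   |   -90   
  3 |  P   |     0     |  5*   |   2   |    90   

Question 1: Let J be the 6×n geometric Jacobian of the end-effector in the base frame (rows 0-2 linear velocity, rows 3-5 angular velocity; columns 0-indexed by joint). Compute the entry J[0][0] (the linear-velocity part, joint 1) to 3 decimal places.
axis z_0 = ẑ; lever o_n−o_0 = (2.8284,-4.2426,-4.0000)
cross product → J_v[:, 0] = (4.2426,2.8284,-0.0000)
J_ω[:, 0] = z_0
entry J[0][0] = 4.2426

4.243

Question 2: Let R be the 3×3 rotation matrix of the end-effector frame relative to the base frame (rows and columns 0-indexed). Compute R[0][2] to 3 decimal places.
-0.707

End-effector z-axis (col 2 of R) = (-0.7071,-0.7071,0.0000)
R[0][2] = -0.7071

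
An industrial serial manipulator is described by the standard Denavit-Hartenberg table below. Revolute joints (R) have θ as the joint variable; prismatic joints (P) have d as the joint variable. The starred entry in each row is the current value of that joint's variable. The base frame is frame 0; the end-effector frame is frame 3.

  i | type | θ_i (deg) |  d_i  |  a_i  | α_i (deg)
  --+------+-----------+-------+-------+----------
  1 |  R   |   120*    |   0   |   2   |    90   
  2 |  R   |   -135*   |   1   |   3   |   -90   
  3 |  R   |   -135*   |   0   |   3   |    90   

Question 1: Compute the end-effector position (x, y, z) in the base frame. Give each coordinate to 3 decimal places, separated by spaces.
after link 1: o_1 = (-1.0000, 1.7321, 0.0000)
after link 2: o_2 = (0.9267, 0.3949, -2.1213)
after link 3: o_3 = (2.0138, 2.7546, -0.6213)

2.014 2.755 -0.621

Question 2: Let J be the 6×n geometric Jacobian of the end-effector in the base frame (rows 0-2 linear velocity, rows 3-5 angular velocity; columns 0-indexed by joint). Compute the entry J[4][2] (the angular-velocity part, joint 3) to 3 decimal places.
0.612

axis z_2 = (-0.3536,0.6124,-0.7071); lever o_n−o_2 = (1.0871,2.3597,1.5000)
cross product → J_v[:, 2] = (2.5871,-0.2384,-1.5000)
J_ω[:, 2] = z_2
entry J[4][2] = 0.6124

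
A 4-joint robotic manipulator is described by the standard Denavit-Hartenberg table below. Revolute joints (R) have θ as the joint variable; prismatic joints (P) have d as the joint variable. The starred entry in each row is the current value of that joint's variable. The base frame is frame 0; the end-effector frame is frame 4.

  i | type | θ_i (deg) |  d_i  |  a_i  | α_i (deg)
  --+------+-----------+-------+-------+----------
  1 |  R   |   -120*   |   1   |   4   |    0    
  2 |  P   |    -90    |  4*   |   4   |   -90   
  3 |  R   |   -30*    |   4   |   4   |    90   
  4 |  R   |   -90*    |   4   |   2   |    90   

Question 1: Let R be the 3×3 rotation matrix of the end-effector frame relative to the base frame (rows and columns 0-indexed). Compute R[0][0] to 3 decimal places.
0.500

End-effector x-axis (col 0 of R) = (0.5000,0.8660,0.0000)
R[0][0] = 0.5000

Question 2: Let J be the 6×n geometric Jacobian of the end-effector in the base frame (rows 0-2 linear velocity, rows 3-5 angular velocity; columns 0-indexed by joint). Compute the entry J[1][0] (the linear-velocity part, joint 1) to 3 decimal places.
axis z_0 = ẑ; lever o_n−o_0 = (-7.7321,-2.4641,10.4641)
cross product → J_v[:, 0] = (2.4641,-7.7321,0.0000)
J_ω[:, 0] = z_0
entry J[1][0] = -7.7321

-7.732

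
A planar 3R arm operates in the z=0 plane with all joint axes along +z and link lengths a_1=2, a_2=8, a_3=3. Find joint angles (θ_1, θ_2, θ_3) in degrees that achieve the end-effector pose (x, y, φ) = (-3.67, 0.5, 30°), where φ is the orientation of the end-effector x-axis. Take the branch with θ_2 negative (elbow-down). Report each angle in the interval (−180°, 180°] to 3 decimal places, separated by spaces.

wrist centre = target − a_3·(cos φ, sin φ) = (-6.2681, -1.0000)
cos θ_2 = (40.2888−2²−8²)/(2·2·8) = -0.8660; θ_2 = -149.9943° (elbow-down)
β = atan2(-1.0000,-6.2681) = -170.9355°; ψ = atan2(-4.0007,-4.9278) = -140.9282°
θ_1 = β − ψ = -30.0073°
θ_3 = φ − θ_1 − θ_2 = -149.9984° (wrapped to (-180°,180°])

-30.007 -149.994 -149.998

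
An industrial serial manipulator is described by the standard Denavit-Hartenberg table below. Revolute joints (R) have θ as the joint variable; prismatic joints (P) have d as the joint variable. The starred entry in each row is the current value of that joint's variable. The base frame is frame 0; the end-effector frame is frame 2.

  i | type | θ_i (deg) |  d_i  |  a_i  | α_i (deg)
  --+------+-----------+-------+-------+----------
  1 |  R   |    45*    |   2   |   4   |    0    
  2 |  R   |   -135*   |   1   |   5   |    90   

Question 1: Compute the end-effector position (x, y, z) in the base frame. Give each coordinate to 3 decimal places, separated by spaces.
2.828 -2.172 3.000

after link 1: o_1 = (2.8284, 2.8284, 2.0000)
after link 2: o_2 = (2.8284, -2.1716, 3.0000)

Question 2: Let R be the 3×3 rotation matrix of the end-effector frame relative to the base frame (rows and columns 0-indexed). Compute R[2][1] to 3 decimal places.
End-effector y-axis (col 1 of R) = (0.0000,0.0000,1.0000)
R[2][1] = 1.0000

1.000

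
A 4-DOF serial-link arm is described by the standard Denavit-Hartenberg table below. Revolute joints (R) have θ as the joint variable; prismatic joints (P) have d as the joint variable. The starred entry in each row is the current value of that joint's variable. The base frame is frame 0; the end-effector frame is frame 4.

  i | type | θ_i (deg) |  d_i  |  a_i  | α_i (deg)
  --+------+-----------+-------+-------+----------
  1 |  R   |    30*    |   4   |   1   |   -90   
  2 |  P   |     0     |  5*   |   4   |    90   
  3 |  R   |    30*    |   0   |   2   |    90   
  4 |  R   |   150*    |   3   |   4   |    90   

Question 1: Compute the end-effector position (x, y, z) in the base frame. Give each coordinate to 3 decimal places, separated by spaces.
3.696 4.062 6.000

after link 1: o_1 = (0.8660, 0.5000, 4.0000)
after link 2: o_2 = (1.8301, 6.8301, 4.0000)
after link 3: o_3 = (2.8301, 8.5622, 4.0000)
after link 4: o_4 = (3.6962, 4.0622, 6.0000)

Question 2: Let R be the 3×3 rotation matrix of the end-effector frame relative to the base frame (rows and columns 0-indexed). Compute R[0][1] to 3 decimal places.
0.866

End-effector y-axis (col 1 of R) = (0.8660,-0.5000,0.0000)
R[0][1] = 0.8660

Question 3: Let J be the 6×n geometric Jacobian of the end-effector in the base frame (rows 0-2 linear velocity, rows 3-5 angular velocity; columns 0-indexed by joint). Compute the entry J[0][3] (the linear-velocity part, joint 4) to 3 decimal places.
-1.000

axis z_3 = (0.8660,-0.5000,0.0000); lever o_n−o_3 = (0.8660,-4.5000,2.0000)
cross product → J_v[:, 3] = (-1.0000,-1.7321,-3.4641)
J_ω[:, 3] = z_3
entry J[0][3] = -1.0000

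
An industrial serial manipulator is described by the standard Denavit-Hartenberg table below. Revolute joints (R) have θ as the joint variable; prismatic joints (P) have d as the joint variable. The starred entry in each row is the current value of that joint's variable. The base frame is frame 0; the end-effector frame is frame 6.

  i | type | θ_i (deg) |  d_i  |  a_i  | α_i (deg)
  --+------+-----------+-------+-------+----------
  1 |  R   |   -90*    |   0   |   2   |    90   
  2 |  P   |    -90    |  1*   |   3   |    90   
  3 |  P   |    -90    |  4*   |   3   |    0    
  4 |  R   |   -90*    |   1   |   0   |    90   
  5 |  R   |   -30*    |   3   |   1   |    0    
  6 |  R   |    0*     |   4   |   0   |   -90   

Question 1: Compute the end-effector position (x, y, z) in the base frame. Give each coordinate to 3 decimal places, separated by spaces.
after link 1: o_1 = (0.0000, -2.0000, 0.0000)
after link 2: o_2 = (-1.0000, -2.0000, -3.0000)
after link 3: o_3 = (2.0000, 2.0000, -3.0000)
after link 4: o_4 = (2.0000, 3.0000, -3.0000)
after link 5: o_5 = (-1.0000, 2.5000, -2.1340)
after link 6: o_6 = (-5.0000, 2.5000, -2.1340)

-5.000 2.500 -2.134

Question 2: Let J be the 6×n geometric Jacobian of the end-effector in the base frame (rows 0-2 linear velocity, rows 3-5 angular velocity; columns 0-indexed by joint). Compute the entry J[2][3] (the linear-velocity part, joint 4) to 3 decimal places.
axis z_3 = (-0.0000,1.0000,-0.0000); lever o_n−o_3 = (-7.0000,0.5000,0.8660)
cross product → J_v[:, 3] = (0.8660,0.0000,7.0000)
J_ω[:, 3] = z_3
entry J[2][3] = 7.0000

7.000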